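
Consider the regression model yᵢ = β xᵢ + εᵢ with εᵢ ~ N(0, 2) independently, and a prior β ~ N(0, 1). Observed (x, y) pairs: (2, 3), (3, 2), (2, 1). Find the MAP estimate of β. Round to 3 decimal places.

log p(β | y) = −Σ(yᵢ − βxᵢ)²/(2·2) − β²/(2·1) + const.
Setting the derivative to zero: Σxᵢ(yᵢ − βxᵢ)/2 − β/1 = 0, so β = Σxᵢyᵢ / (Σxᵢ² + σ²/τ²).
Σxᵢyᵢ = 2·3 + 3·2 + 2·1 = 14; Σxᵢ² = 17; σ²/τ² = 2.
β̂_MAP = 14 / (17 + 2) = 14/19 ≈ 0.737.

β̂_MAP = 0.737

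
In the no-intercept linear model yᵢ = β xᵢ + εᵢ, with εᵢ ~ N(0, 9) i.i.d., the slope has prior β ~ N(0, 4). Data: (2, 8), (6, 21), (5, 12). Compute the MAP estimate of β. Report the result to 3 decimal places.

β̂_MAP = 3.004

log p(β | y) = −Σ(yᵢ − βxᵢ)²/(2·9) − β²/(2·4) + const.
Setting the derivative to zero: Σxᵢ(yᵢ − βxᵢ)/9 − β/4 = 0, so β = Σxᵢyᵢ / (Σxᵢ² + σ²/τ²).
Σxᵢyᵢ = 2·8 + 6·21 + 5·12 = 202; Σxᵢ² = 65; σ²/τ² = 2.25.
β̂_MAP = 202 / (65 + 2.25) = 202/67.25 ≈ 3.004.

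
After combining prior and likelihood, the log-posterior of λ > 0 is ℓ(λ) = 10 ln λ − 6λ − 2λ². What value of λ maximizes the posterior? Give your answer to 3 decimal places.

ℓ'(λ) = 10/λ − 6 − 4λ. Setting this to zero and multiplying by λ: 4λ² + 6λ − 10 = 0.
λ = (−6 + √(6² + 4·4·10)) / (2·4) = (−6 + √196) / 8 = (−6 + 14)/8 = 1.
ℓ''(λ) = −10/λ² − 4 < 0, confirming a maximum.

λ̂_MAP = 1.000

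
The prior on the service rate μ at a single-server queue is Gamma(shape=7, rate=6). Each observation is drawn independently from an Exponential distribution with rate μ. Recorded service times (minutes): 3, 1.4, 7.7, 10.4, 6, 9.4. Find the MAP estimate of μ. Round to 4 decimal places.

μ̂_MAP = 0.2733

The Exponential(rate=μ) likelihood is ∝ μ^n e^(−μΣtᵢ). Here n = 6 and Σtᵢ = 3 + 1.4 + 7.7 + 10.4 + 6 + 9.4 = 37.9.
Posterior ∝ μ^6e^(−6μ) · μ^6e^(−37.9μ) = μ^12e^(−43.9μ), i.e. Gamma(13, 43.9).
Mode = (a−1)/b = 12/43.9 ≈ 0.2733.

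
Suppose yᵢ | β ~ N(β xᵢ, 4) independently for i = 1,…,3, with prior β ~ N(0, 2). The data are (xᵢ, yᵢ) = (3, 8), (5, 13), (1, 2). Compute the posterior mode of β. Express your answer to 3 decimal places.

β̂_MAP = 2.459

log p(β | y) = −Σ(yᵢ − βxᵢ)²/(2·4) − β²/(2·2) + const.
Setting the derivative to zero: Σxᵢ(yᵢ − βxᵢ)/4 − β/2 = 0, so β = Σxᵢyᵢ / (Σxᵢ² + σ²/τ²).
Σxᵢyᵢ = 3·8 + 5·13 + 1·2 = 91; Σxᵢ² = 35; σ²/τ² = 2.
β̂_MAP = 91 / (35 + 2) = 91/37 ≈ 2.459.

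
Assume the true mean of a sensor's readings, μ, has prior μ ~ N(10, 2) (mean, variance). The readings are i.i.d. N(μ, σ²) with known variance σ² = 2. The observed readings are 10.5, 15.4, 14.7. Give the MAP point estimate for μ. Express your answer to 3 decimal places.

n = 3; x̄ = (10.5 + 15.4 + 14.7)/3 = 40.6/3 = 203/15 ≈ 13.5333.
For a Normal prior and Normal likelihood with known variance, the posterior is Normal; its mode equals its mean, the precision-weighted average.
Prior precision 1/σ₀² = 1/2 = 0.5; data precision n/σ² = 3/2 = 1.5.
μ̂ = (0.5·10 + 1.5·(203/15)) / (0.5 + 1.5) = 25.3/2 = 12.650.

μ̂_MAP = 12.650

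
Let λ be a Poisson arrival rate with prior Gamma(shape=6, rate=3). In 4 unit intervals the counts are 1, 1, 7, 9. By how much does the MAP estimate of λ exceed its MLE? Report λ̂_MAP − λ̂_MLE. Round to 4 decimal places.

MAP − MLE = -1.2143

Σxᵢ = 18. Posterior is Gamma(24, 7); MAP = (24−1)/7 = 23/7 ≈ 3.28571.
MLE = x̄ = 18/4 ≈ 4.50000.
Difference = 23/7 − 18/4 = -17/14 ≈ -1.2143.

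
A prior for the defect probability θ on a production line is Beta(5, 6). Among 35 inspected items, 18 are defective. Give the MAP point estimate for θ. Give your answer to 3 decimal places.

Prior: Beta(5, 6).
Data: 18 successes in 35 trials. The binomial likelihood contributes θ^18(1−θ)^17, so the posterior is Beta(5+18, 6+17) = Beta(23, 23).
For Beta(a, b) with a, b > 1 the mode is (a−1)/(a+b−2) = 22/44 ≈ 0.500.

θ̂_MAP = 0.500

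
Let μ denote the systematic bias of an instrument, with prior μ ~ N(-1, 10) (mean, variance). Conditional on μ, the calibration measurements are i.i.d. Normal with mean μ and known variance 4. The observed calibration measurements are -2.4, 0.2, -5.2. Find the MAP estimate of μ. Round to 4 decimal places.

μ̂_MAP = -2.2941

n = 3; x̄ = ((-2.4) + 0.2 + (-5.2))/3 = -7.4/3 = -37/15 ≈ -2.4667.
For a Normal prior and Normal likelihood with known variance, the posterior is Normal; its mode equals its mean, the precision-weighted average.
Prior precision 1/σ₀² = 1/10 = 0.1; data precision n/σ² = 3/4 = 0.75.
μ̂ = (0.1·(-1) + 0.75·(-37/15)) / (0.1 + 0.75) = (-1.95)/0.85 = -39/17 ≈ -2.2941.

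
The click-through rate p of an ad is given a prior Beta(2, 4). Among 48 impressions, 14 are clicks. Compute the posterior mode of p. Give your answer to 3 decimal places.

Prior: Beta(2, 4).
Data: 14 successes in 48 trials. The binomial likelihood contributes p^14(1−p)^34, so the posterior is Beta(2+14, 4+34) = Beta(16, 38).
For Beta(a, b) with a, b > 1 the mode is (a−1)/(a+b−2) = 15/52 ≈ 0.288.

p̂_MAP = 0.288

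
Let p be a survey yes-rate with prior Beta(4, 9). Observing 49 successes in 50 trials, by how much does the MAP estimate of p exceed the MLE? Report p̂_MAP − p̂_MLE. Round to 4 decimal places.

Posterior is Beta(53, 10); MAP = (53−1)/(63−2) = 52/61 ≈ 0.85246.
MLE ignores the prior: p̂_MLE = k/n = 49/50 ≈ 0.98000.
Difference = 52/61 − 49/50 = -389/3050 ≈ -0.1275.

MAP − MLE = -0.1275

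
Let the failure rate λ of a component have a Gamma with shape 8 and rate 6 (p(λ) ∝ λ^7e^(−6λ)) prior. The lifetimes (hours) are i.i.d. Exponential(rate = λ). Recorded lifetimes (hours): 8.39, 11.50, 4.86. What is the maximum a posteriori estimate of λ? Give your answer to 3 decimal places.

The Exponential(rate=λ) likelihood is ∝ λ^n e^(−λΣtᵢ). Here n = 3 and Σtᵢ = 8.39 + 11.50 + 4.86 = 24.75.
Posterior ∝ λ^7e^(−6λ) · λ^3e^(−24.75λ) = λ^10e^(−30.75λ), i.e. Gamma(11, 30.75).
Mode = (a−1)/b = 10/30.75 ≈ 0.325.

λ̂_MAP = 0.325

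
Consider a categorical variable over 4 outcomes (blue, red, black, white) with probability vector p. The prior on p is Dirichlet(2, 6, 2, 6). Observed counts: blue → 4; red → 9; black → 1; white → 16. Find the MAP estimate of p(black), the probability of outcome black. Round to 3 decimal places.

MAP estimate of p(black) = 0.048

The posterior is Dirichlet(αᵢ + nᵢ) = Dirichlet(6, 15, 3, 22).
For a Dirichlet(a₁,…,a_K) with all aᵢ > 1, the mode has j-th component (aⱼ − 1)/(Σaᵢ − K).
Here Σaᵢ = 46 and K = 4, so p(black) = (3 − 1)/(46 − 4) = 2/42 ≈ 0.048.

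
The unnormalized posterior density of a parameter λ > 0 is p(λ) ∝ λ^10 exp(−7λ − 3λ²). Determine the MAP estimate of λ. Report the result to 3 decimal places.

ℓ'(λ) = 10/λ − 7 − 6λ. Setting this to zero and multiplying by λ: 6λ² + 7λ − 10 = 0.
λ = (−7 + √(7² + 4·6·10)) / (2·6) = (−7 + √289) / 12 = (−7 + 17)/12 = 5/6.
ℓ''(λ) = −10/λ² − 6 < 0, confirming a maximum.

λ̂_MAP = 0.833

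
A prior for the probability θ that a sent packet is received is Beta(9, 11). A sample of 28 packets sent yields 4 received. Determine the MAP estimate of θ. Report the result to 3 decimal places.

θ̂_MAP = 0.261

Prior: Beta(9, 11).
Data: 4 successes in 28 trials. The binomial likelihood contributes θ^4(1−θ)^24, so the posterior is Beta(9+4, 11+24) = Beta(13, 35).
For Beta(a, b) with a, b > 1 the mode is (a−1)/(a+b−2) = 12/46 ≈ 0.261.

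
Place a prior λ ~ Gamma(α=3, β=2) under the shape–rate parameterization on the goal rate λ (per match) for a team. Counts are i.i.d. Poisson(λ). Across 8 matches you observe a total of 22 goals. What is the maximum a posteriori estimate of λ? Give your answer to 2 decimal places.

λ̂_MAP = 2.40

Σxᵢ = 22, n = 8.
Posterior ∝ λ^2e^(−2λ) · λ^22e^(−8λ) = λ^24e^(−10λ), i.e. Gamma(shape=25, rate=10).
The mode of a Gamma(a, b) with a ≥ 1 (shape–rate) is (a−1)/b = 24/10 ≈ 2.40.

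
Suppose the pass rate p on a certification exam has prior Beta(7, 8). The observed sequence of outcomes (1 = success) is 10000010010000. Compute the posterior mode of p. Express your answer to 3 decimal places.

Prior: Beta(7, 8).
Data: 3 successes in 14 trials (from the sequence). The binomial likelihood contributes p^3(1−p)^11, so the posterior is Beta(7+3, 8+11) = Beta(10, 19).
For Beta(a, b) with a, b > 1 the mode is (a−1)/(a+b−2) = 9/27 ≈ 0.333.

p̂_MAP = 0.333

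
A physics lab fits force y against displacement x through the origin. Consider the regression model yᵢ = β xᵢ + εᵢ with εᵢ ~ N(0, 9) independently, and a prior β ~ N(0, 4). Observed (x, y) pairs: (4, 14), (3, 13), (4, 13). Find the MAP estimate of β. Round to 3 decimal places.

log p(β | y) = −Σ(yᵢ − βxᵢ)²/(2·9) − β²/(2·4) + const.
Setting the derivative to zero: Σxᵢ(yᵢ − βxᵢ)/9 − β/4 = 0, so β = Σxᵢyᵢ / (Σxᵢ² + σ²/τ²).
Σxᵢyᵢ = 4·14 + 3·13 + 4·13 = 147; Σxᵢ² = 41; σ²/τ² = 2.25.
β̂_MAP = 147 / (41 + 2.25) = 147/43.25 ≈ 3.399.

β̂_MAP = 3.399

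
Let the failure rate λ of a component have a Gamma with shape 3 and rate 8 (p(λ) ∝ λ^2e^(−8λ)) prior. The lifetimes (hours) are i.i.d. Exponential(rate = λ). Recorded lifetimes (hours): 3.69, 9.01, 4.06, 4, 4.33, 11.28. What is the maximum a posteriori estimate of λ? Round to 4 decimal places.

The Exponential(rate=λ) likelihood is ∝ λ^n e^(−λΣtᵢ). Here n = 6 and Σtᵢ = 3.69 + 9.01 + 4.06 + 4 + 4.33 + 11.28 = 36.37.
Posterior ∝ λ^2e^(−8λ) · λ^6e^(−36.37λ) = λ^8e^(−44.37λ), i.e. Gamma(9, 44.37).
Mode = (a−1)/b = 8/44.37 ≈ 0.1803.

λ̂_MAP = 0.1803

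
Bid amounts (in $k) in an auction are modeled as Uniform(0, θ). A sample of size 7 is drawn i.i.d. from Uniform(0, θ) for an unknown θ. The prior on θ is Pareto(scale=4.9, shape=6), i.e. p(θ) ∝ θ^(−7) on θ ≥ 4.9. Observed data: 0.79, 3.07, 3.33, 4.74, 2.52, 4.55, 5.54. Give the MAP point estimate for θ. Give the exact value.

θ̂_MAP = 5.54

The Uniform(0, θ) likelihood is θ^(−n) for θ ≥ max(xᵢ), zero otherwise. Here max(xᵢ) = 5.54.
Posterior ∝ θ^(−7) · θ^(−7) = θ^(−14) on θ ≥ max(4.9, 5.54) = 5.54.
This density is strictly decreasing in θ, so the posterior mode lies at the lower boundary of the support.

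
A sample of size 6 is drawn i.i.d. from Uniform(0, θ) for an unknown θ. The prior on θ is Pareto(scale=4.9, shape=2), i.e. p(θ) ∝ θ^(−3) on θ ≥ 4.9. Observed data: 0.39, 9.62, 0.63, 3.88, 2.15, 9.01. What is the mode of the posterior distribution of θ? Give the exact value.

θ̂_MAP = 9.62

The Uniform(0, θ) likelihood is θ^(−n) for θ ≥ max(xᵢ), zero otherwise. Here max(xᵢ) = 9.62.
Posterior ∝ θ^(−3) · θ^(−6) = θ^(−9) on θ ≥ max(4.9, 9.62) = 9.62.
This density is strictly decreasing in θ, so the posterior mode lies at the lower boundary of the support.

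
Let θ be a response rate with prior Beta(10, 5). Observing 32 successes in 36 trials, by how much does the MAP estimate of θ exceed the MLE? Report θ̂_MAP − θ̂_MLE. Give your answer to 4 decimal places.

MAP − MLE = -0.0522

Posterior is Beta(42, 9); MAP = (42−1)/(51−2) = 41/49 ≈ 0.83673.
MLE ignores the prior: θ̂_MLE = k/n = 32/36 ≈ 0.88889.
Difference = 41/49 − 32/36 = -23/441 ≈ -0.0522.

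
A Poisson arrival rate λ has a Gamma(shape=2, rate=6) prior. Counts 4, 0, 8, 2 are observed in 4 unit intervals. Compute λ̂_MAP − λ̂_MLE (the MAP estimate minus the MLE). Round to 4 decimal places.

Σxᵢ = 14. Posterior is Gamma(16, 10); MAP = (16−1)/10 = 15/10 ≈ 1.50000.
MLE = x̄ = 14/4 ≈ 3.50000.
Difference = 15/10 − 14/4 = -2 ≈ -2.0000.

MAP − MLE = -2.0000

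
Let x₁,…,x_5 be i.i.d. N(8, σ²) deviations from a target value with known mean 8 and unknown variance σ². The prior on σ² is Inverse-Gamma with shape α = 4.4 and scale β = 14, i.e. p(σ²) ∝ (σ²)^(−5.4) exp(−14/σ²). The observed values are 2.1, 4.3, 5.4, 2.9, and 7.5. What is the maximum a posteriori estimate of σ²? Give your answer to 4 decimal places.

σ̂²_MAP = 6.9316

Sum of squared deviations about the known mean: SS = (2.1−8)² + (4.3−8)² + (5.4−8)² + (2.9−8)² + (7.5−8)² = 81.52.
The Normal likelihood contributes (σ²)^(−n/2) exp(−SS/(2σ²)), so the posterior is Inverse-Gamma(α + n/2, β + SS/2) = Inverse-Gamma(6.9, 54.76).
The mode of Inverse-Gamma(a, b) is b/(a+1) = 54.76/7.9 ≈ 6.9316.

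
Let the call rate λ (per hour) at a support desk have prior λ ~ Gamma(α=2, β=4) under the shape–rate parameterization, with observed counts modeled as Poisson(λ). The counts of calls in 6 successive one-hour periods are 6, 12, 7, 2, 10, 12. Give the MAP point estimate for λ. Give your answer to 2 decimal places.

Σxᵢ = 6+12+7+2+10+12 = 49, with n = 6.
Posterior ∝ λe^(−4λ) · λ^49e^(−6λ) = λ^50e^(−10λ), i.e. Gamma(shape=51, rate=10).
The mode of a Gamma(a, b) with a ≥ 1 (shape–rate) is (a−1)/b = 50/10 ≈ 5.00.

λ̂_MAP = 5.00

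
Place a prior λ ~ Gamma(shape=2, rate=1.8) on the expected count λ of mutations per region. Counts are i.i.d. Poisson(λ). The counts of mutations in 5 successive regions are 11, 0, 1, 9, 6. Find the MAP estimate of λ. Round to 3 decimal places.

λ̂_MAP = 4.118

Σxᵢ = 11+0+1+9+6 = 27, with n = 5.
Posterior ∝ λe^(−1.8λ) · λ^27e^(−5λ) = λ^28e^(−6.8λ), i.e. Gamma(shape=29, rate=6.8).
The mode of a Gamma(a, b) with a ≥ 1 (shape–rate) is (a−1)/b = 28/6.8 ≈ 4.118.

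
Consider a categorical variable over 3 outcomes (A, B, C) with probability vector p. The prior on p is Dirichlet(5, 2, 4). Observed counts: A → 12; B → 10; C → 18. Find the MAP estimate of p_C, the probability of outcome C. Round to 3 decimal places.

MAP estimate of p_C = 0.438

The posterior is Dirichlet(αᵢ + nᵢ) = Dirichlet(17, 12, 22).
For a Dirichlet(a₁,…,a_K) with all aᵢ > 1, the mode has j-th component (aⱼ − 1)/(Σaᵢ − K).
Here Σaᵢ = 51 and K = 3, so p_C = (22 − 1)/(51 − 3) = 21/48 ≈ 0.438.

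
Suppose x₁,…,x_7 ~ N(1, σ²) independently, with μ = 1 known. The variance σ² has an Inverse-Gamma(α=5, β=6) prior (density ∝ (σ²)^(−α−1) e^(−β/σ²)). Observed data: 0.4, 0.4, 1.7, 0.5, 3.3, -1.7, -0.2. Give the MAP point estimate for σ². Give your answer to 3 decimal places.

σ̂²_MAP = 1.446

Sum of squared deviations about the known mean: SS = (0.4−1)² + (0.4−1)² + (1.7−1)² + (0.5−1)² + (3.3−1)² + (-1.7−1)² + (-0.2−1)² = 15.48.
The Normal likelihood contributes (σ²)^(−n/2) exp(−SS/(2σ²)), so the posterior is Inverse-Gamma(α + n/2, β + SS/2) = Inverse-Gamma(8.5, 13.74).
The mode of Inverse-Gamma(a, b) is b/(a+1) = 13.74/9.5 ≈ 1.446.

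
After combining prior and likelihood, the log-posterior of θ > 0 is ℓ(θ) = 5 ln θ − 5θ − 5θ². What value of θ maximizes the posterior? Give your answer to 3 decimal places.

ℓ'(θ) = 5/θ − 5 − 10θ. Setting this to zero and multiplying by θ: 10θ² + 5θ − 5 = 0.
θ = (−5 + √(5² + 4·10·5)) / (2·10) = (−5 + √225) / 20 = (−5 + 15)/20 = 1/2.
ℓ''(θ) = −5/θ² − 10 < 0, confirming a maximum.

θ̂_MAP = 0.500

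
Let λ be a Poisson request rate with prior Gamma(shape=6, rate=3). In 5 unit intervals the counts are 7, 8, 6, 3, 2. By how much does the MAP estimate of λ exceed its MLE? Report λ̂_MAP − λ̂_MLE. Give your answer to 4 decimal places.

MAP − MLE = -1.3250

Σxᵢ = 26. Posterior is Gamma(32, 8); MAP = (32−1)/8 = 31/8 ≈ 3.87500.
MLE = x̄ = 26/5 ≈ 5.20000.
Difference = 31/8 − 26/5 = -53/40 ≈ -1.3250.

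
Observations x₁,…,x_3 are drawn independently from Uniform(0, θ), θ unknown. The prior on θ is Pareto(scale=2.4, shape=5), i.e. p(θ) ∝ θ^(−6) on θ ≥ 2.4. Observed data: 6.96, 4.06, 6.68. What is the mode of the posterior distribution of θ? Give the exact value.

The Uniform(0, θ) likelihood is θ^(−n) for θ ≥ max(xᵢ), zero otherwise. Here max(xᵢ) = 6.96.
Posterior ∝ θ^(−6) · θ^(−3) = θ^(−9) on θ ≥ max(2.4, 6.96) = 6.96.
This density is strictly decreasing in θ, so the posterior mode lies at the lower boundary of the support.

θ̂_MAP = 6.96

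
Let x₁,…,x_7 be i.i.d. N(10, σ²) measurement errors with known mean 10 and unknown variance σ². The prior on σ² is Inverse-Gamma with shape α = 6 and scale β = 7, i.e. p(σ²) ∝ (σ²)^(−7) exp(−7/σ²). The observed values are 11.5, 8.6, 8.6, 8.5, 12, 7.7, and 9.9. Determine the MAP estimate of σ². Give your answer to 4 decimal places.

Sum of squared deviations about the known mean: SS = (11.5−10)² + (8.6−10)² + (8.6−10)² + (8.5−10)² + (12−10)² + (7.7−10)² + (9.9−10)² = 17.72.
The Normal likelihood contributes (σ²)^(−n/2) exp(−SS/(2σ²)), so the posterior is Inverse-Gamma(α + n/2, β + SS/2) = Inverse-Gamma(9.5, 15.86).
The mode of Inverse-Gamma(a, b) is b/(a+1) = 15.86/10.5 ≈ 1.5105.

σ̂²_MAP = 1.5105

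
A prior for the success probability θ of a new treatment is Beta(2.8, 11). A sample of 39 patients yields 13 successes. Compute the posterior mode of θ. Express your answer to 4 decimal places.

Prior: Beta(2.8, 11).
Data: 13 successes in 39 trials. The binomial likelihood contributes θ^13(1−θ)^26, so the posterior is Beta(2.8+13, 11+26) = Beta(15.8, 37).
For Beta(a, b) with a, b > 1 the mode is (a−1)/(a+b−2) = 14.8/50.8 ≈ 0.2913.

θ̂_MAP = 0.2913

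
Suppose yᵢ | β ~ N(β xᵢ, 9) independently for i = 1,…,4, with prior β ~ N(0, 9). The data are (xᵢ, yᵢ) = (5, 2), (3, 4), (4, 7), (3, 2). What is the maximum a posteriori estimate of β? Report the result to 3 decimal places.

log p(β | y) = −Σ(yᵢ − βxᵢ)²/(2·9) − β²/(2·9) + const.
Setting the derivative to zero: Σxᵢ(yᵢ − βxᵢ)/9 − β/9 = 0, so β = Σxᵢyᵢ / (Σxᵢ² + σ²/τ²).
Σxᵢyᵢ = 5·2 + 3·4 + 4·7 + 3·2 = 56; Σxᵢ² = 59; σ²/τ² = 1.
β̂_MAP = 56 / (59 + 1) = 56/60 ≈ 0.933.

β̂_MAP = 0.933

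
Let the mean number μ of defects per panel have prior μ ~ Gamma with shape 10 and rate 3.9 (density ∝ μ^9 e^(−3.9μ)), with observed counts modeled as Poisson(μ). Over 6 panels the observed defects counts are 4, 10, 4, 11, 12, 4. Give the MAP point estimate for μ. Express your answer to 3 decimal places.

μ̂_MAP = 5.455

Σxᵢ = 4+10+4+11+12+4 = 45, with n = 6.
Posterior ∝ μ^9e^(−3.9μ) · μ^45e^(−6μ) = μ^54e^(−9.9μ), i.e. Gamma(shape=55, rate=9.9).
The mode of a Gamma(a, b) with a ≥ 1 (shape–rate) is (a−1)/b = 54/9.9 ≈ 5.455.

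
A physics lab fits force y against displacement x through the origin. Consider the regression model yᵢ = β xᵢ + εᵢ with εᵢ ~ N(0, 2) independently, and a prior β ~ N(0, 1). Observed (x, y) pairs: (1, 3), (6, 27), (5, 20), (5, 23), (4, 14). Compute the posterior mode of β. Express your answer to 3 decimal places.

log p(β | y) = −Σ(yᵢ − βxᵢ)²/(2·2) − β²/(2·1) + const.
Setting the derivative to zero: Σxᵢ(yᵢ − βxᵢ)/2 − β/1 = 0, so β = Σxᵢyᵢ / (Σxᵢ² + σ²/τ²).
Σxᵢyᵢ = 1·3 + 6·27 + 5·20 + 5·23 + 4·14 = 436; Σxᵢ² = 103; σ²/τ² = 2.
β̂_MAP = 436 / (103 + 2) = 436/105 ≈ 4.152.

β̂_MAP = 4.152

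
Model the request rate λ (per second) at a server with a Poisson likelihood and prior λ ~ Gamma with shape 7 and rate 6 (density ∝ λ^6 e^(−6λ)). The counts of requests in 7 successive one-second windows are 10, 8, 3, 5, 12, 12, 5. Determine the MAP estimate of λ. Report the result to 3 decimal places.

λ̂_MAP = 4.692

Σxᵢ = 10+8+3+5+12+12+5 = 55, with n = 7.
Posterior ∝ λ^6e^(−6λ) · λ^55e^(−7λ) = λ^61e^(−13λ), i.e. Gamma(shape=62, rate=13).
The mode of a Gamma(a, b) with a ≥ 1 (shape–rate) is (a−1)/b = 61/13 ≈ 4.692.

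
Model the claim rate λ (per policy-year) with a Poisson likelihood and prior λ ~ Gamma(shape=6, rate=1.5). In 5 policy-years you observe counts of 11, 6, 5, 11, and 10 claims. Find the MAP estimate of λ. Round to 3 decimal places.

Σxᵢ = 11+6+5+11+10 = 43, with n = 5.
Posterior ∝ λ^5e^(−1.5λ) · λ^43e^(−5λ) = λ^48e^(−6.5λ), i.e. Gamma(shape=49, rate=6.5).
The mode of a Gamma(a, b) with a ≥ 1 (shape–rate) is (a−1)/b = 48/6.5 ≈ 7.385.

λ̂_MAP = 7.385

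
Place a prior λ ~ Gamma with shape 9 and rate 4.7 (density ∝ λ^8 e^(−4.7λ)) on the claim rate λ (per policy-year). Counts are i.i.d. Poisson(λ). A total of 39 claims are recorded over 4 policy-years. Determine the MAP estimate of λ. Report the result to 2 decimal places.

Σxᵢ = 39, n = 4.
Posterior ∝ λ^8e^(−4.7λ) · λ^39e^(−4λ) = λ^47e^(−8.7λ), i.e. Gamma(shape=48, rate=8.7).
The mode of a Gamma(a, b) with a ≥ 1 (shape–rate) is (a−1)/b = 47/8.7 ≈ 5.40.

λ̂_MAP = 5.40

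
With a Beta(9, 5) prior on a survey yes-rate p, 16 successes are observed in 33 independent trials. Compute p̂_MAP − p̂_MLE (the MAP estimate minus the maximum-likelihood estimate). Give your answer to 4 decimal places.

MAP − MLE = 0.0485

Posterior is Beta(25, 22); MAP = (25−1)/(47−2) = 24/45 ≈ 0.53333.
MLE ignores the prior: p̂_MLE = k/n = 16/33 ≈ 0.48485.
Difference = 24/45 − 16/33 = 8/165 ≈ 0.0485.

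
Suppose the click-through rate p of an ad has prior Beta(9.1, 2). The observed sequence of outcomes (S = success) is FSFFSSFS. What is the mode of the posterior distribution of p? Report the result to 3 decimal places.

p̂_MAP = 0.708

Prior: Beta(9.1, 2).
Data: 4 successes in 8 trials (from the sequence). The binomial likelihood contributes p^4(1−p)^4, so the posterior is Beta(9.1+4, 2+4) = Beta(13.1, 6).
For Beta(a, b) with a, b > 1 the mode is (a−1)/(a+b−2) = 12.1/17.1 ≈ 0.708.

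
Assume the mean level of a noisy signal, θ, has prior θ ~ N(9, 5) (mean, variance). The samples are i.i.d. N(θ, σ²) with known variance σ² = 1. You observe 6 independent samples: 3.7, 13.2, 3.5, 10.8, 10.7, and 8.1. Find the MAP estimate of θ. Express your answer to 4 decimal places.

θ̂_MAP = 8.3548

n = 6; x̄ = (3.7 + 13.2 + 3.5 + 10.8 + 10.7 + 8.1)/6 = 50/6 = 25/3 ≈ 8.3333.
For a Normal prior and Normal likelihood with known variance, the posterior is Normal; its mode equals its mean, the precision-weighted average.
Prior precision 1/σ₀² = 1/5 = 0.2; data precision n/σ² = 6/1 = 6.
θ̂ = (0.2·9 + 6·(25/3)) / (0.2 + 6) = 51.8/6.2 = 259/31 ≈ 8.3548.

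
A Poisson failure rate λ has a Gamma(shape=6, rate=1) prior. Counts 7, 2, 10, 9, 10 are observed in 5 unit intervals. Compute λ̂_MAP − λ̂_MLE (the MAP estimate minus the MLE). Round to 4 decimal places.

MAP − MLE = -0.4333

Σxᵢ = 38. Posterior is Gamma(44, 6); MAP = (44−1)/6 = 43/6 ≈ 7.16667.
MLE = x̄ = 38/5 ≈ 7.60000.
Difference = 43/6 − 38/5 = -13/30 ≈ -0.4333.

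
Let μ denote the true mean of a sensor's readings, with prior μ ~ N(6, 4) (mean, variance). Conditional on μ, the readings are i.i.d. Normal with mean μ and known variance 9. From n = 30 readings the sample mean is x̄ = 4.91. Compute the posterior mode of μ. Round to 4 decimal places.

n = 30, x̄ = 4.91.
For a Normal prior and Normal likelihood with known variance, the posterior is Normal; its mode equals its mean, the precision-weighted average.
Prior precision 1/σ₀² = 1/4 = 0.25; data precision n/σ² = 30/9 = 10/3.
μ̂ = (0.25·6 + (10/3)·4.91) / (0.25 + 10/3) = (268/15)/(43/12) = 1072/215 ≈ 4.9860.

μ̂_MAP = 4.9860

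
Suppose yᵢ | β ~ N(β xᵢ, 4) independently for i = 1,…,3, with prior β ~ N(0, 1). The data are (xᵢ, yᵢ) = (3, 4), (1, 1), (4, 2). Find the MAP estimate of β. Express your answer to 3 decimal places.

log p(β | y) = −Σ(yᵢ − βxᵢ)²/(2·4) − β²/(2·1) + const.
Setting the derivative to zero: Σxᵢ(yᵢ − βxᵢ)/4 − β/1 = 0, so β = Σxᵢyᵢ / (Σxᵢ² + σ²/τ²).
Σxᵢyᵢ = 3·4 + 1·1 + 4·2 = 21; Σxᵢ² = 26; σ²/τ² = 4.
β̂_MAP = 21 / (26 + 4) = 21/30 ≈ 0.700.

β̂_MAP = 0.700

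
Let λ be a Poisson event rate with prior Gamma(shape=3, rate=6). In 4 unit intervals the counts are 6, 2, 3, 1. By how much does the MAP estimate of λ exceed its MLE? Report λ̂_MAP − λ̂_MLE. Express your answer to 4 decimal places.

MAP − MLE = -1.6000

Σxᵢ = 12. Posterior is Gamma(15, 10); MAP = (15−1)/10 = 14/10 ≈ 1.40000.
MLE = x̄ = 12/4 ≈ 3.00000.
Difference = 14/10 − 12/4 = -8/5 ≈ -1.6000.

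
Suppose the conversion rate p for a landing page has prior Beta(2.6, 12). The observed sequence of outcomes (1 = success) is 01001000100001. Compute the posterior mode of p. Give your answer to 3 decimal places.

Prior: Beta(2.6, 12).
Data: 4 successes in 14 trials (from the sequence). The binomial likelihood contributes p^4(1−p)^10, so the posterior is Beta(2.6+4, 12+10) = Beta(6.6, 22).
For Beta(a, b) with a, b > 1 the mode is (a−1)/(a+b−2) = 5.6/26.6 ≈ 0.211.

p̂_MAP = 0.211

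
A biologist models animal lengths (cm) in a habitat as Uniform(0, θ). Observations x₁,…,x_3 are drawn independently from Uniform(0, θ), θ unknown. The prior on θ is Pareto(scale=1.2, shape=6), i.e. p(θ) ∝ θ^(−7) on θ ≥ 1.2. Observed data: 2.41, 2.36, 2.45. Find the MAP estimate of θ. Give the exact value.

θ̂_MAP = 2.45

The Uniform(0, θ) likelihood is θ^(−n) for θ ≥ max(xᵢ), zero otherwise. Here max(xᵢ) = 2.45.
Posterior ∝ θ^(−7) · θ^(−3) = θ^(−10) on θ ≥ max(1.2, 2.45) = 2.45.
This density is strictly decreasing in θ, so the posterior mode lies at the lower boundary of the support.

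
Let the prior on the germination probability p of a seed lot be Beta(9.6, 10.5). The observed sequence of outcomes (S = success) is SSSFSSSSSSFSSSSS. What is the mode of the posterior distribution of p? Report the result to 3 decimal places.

Prior: Beta(9.6, 10.5).
Data: 14 successes in 16 trials (from the sequence). The binomial likelihood contributes p^14(1−p)^2, so the posterior is Beta(9.6+14, 10.5+2) = Beta(23.6, 12.5).
For Beta(a, b) with a, b > 1 the mode is (a−1)/(a+b−2) = 22.6/34.1 ≈ 0.663.

p̂_MAP = 0.663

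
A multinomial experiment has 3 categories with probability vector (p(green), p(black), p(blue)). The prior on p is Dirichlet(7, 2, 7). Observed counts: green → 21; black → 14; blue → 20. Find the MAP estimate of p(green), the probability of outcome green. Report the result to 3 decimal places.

The posterior is Dirichlet(αᵢ + nᵢ) = Dirichlet(28, 16, 27).
For a Dirichlet(a₁,…,a_K) with all aᵢ > 1, the mode has j-th component (aⱼ − 1)/(Σaᵢ − K).
Here Σaᵢ = 71 and K = 3, so p(green) = (28 − 1)/(71 − 3) = 27/68 ≈ 0.397.

MAP estimate of p(green) = 0.397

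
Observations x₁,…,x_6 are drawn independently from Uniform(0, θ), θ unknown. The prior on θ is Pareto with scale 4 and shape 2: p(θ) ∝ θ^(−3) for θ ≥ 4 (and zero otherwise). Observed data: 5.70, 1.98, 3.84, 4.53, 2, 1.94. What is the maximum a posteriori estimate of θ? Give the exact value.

θ̂_MAP = 5.70

The Uniform(0, θ) likelihood is θ^(−n) for θ ≥ max(xᵢ), zero otherwise. Here max(xᵢ) = 5.70.
Posterior ∝ θ^(−3) · θ^(−6) = θ^(−9) on θ ≥ max(4, 5.70) = 5.70.
This density is strictly decreasing in θ, so the posterior mode lies at the lower boundary of the support.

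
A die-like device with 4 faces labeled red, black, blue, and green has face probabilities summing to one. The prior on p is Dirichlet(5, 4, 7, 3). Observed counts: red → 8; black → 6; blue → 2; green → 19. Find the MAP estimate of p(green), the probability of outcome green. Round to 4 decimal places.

The posterior is Dirichlet(αᵢ + nᵢ) = Dirichlet(13, 10, 9, 22).
For a Dirichlet(a₁,…,a_K) with all aᵢ > 1, the mode has j-th component (aⱼ − 1)/(Σaᵢ − K).
Here Σaᵢ = 54 and K = 4, so p(green) = (22 − 1)/(54 − 4) = 21/50 ≈ 0.4200.

MAP estimate of p(green) = 0.4200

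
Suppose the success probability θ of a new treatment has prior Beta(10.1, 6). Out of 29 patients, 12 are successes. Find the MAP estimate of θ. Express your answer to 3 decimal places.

Prior: Beta(10.1, 6).
Data: 12 successes in 29 trials. The binomial likelihood contributes θ^12(1−θ)^17, so the posterior is Beta(10.1+12, 6+17) = Beta(22.1, 23).
For Beta(a, b) with a, b > 1 the mode is (a−1)/(a+b−2) = 21.1/43.1 ≈ 0.490.

θ̂_MAP = 0.490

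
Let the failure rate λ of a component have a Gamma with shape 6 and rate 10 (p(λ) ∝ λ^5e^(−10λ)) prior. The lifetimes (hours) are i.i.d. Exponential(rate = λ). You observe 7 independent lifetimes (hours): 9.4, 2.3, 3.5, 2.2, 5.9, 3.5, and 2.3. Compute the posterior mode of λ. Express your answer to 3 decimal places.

The Exponential(rate=λ) likelihood is ∝ λ^n e^(−λΣtᵢ). Here n = 7 and Σtᵢ = 9.4 + 2.3 + 3.5 + 2.2 + 5.9 + 3.5 + 2.3 = 29.1.
Posterior ∝ λ^5e^(−10λ) · λ^7e^(−29.1λ) = λ^12e^(−39.1λ), i.e. Gamma(13, 39.1).
Mode = (a−1)/b = 12/39.1 ≈ 0.307.

λ̂_MAP = 0.307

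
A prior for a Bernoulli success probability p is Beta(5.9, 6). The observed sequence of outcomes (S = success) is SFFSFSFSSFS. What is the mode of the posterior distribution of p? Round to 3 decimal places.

p̂_MAP = 0.522

Prior: Beta(5.9, 6).
Data: 6 successes in 11 trials (from the sequence). The binomial likelihood contributes p^6(1−p)^5, so the posterior is Beta(5.9+6, 6+5) = Beta(11.9, 11).
For Beta(a, b) with a, b > 1 the mode is (a−1)/(a+b−2) = 10.9/20.9 ≈ 0.522.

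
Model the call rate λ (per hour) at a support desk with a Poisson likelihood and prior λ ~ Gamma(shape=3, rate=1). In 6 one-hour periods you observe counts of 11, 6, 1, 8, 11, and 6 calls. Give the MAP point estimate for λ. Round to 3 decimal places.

Σxᵢ = 11+6+1+8+11+6 = 43, with n = 6.
Posterior ∝ λ^2e^(−1λ) · λ^43e^(−6λ) = λ^45e^(−7λ), i.e. Gamma(shape=46, rate=7).
The mode of a Gamma(a, b) with a ≥ 1 (shape–rate) is (a−1)/b = 45/7 ≈ 6.429.

λ̂_MAP = 6.429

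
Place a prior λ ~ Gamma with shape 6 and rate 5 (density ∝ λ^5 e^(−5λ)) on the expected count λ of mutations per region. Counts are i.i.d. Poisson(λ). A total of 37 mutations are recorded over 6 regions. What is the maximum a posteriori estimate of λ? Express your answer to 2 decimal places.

Σxᵢ = 37, n = 6.
Posterior ∝ λ^5e^(−5λ) · λ^37e^(−6λ) = λ^42e^(−11λ), i.e. Gamma(shape=43, rate=11).
The mode of a Gamma(a, b) with a ≥ 1 (shape–rate) is (a−1)/b = 42/11 ≈ 3.82.

λ̂_MAP = 3.82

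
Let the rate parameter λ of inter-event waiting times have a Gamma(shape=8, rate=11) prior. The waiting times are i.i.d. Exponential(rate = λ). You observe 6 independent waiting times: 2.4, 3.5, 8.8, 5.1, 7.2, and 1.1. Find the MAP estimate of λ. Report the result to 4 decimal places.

The Exponential(rate=λ) likelihood is ∝ λ^n e^(−λΣtᵢ). Here n = 6 and Σtᵢ = 2.4 + 3.5 + 8.8 + 5.1 + 7.2 + 1.1 = 28.1.
Posterior ∝ λ^7e^(−11λ) · λ^6e^(−28.1λ) = λ^13e^(−39.1λ), i.e. Gamma(14, 39.1).
Mode = (a−1)/b = 13/39.1 ≈ 0.3325.

λ̂_MAP = 0.3325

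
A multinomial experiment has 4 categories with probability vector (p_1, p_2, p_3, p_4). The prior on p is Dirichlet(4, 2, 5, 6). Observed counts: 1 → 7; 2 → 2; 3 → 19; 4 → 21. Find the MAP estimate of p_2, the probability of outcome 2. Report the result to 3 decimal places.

The posterior is Dirichlet(αᵢ + nᵢ) = Dirichlet(11, 4, 24, 27).
For a Dirichlet(a₁,…,a_K) with all aᵢ > 1, the mode has j-th component (aⱼ − 1)/(Σaᵢ − K).
Here Σaᵢ = 66 and K = 4, so p_2 = (4 − 1)/(66 − 4) = 3/62 ≈ 0.048.

MAP estimate: 0.048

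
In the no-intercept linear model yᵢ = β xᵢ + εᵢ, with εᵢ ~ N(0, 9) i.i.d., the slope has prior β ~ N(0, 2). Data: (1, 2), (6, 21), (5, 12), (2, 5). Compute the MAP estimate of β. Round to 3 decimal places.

log p(β | y) = −Σ(yᵢ − βxᵢ)²/(2·9) − β²/(2·2) + const.
Setting the derivative to zero: Σxᵢ(yᵢ − βxᵢ)/9 − β/2 = 0, so β = Σxᵢyᵢ / (Σxᵢ² + σ²/τ²).
Σxᵢyᵢ = 1·2 + 6·21 + 5·12 + 2·5 = 198; Σxᵢ² = 66; σ²/τ² = 4.5.
β̂_MAP = 198 / (66 + 4.5) = 198/70.5 ≈ 2.809.

β̂_MAP = 2.809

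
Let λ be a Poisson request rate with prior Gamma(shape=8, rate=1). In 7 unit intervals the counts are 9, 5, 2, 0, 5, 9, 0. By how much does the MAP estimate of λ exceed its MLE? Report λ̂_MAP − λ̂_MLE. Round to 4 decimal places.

Σxᵢ = 30. Posterior is Gamma(38, 8); MAP = (38−1)/8 = 37/8 ≈ 4.62500.
MLE = x̄ = 30/7 ≈ 4.28571.
Difference = 37/8 − 30/7 = 19/56 ≈ 0.3393.

MAP − MLE = 0.3393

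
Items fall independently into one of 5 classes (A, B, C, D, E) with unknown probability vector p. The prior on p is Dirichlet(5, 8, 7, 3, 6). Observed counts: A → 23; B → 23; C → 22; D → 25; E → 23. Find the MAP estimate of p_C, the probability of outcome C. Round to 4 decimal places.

MAP estimate of p_C = 0.2000

The posterior is Dirichlet(αᵢ + nᵢ) = Dirichlet(28, 31, 29, 28, 29).
For a Dirichlet(a₁,…,a_K) with all aᵢ > 1, the mode has j-th component (aⱼ − 1)/(Σaᵢ − K).
Here Σaᵢ = 145 and K = 5, so p_C = (29 − 1)/(145 − 5) = 28/140 ≈ 0.2000.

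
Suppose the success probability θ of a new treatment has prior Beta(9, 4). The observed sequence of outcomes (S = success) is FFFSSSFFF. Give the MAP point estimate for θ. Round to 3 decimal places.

θ̂_MAP = 0.550

Prior: Beta(9, 4).
Data: 3 successes in 9 trials (from the sequence). The binomial likelihood contributes θ^3(1−θ)^6, so the posterior is Beta(9+3, 4+6) = Beta(12, 10).
For Beta(a, b) with a, b > 1 the mode is (a−1)/(a+b−2) = 11/20 ≈ 0.550.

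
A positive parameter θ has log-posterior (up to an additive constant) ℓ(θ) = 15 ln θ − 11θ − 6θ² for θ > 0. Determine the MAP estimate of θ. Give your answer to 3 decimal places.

ℓ'(θ) = 15/θ − 11 − 12θ. Setting this to zero and multiplying by θ: 12θ² + 11θ − 15 = 0.
θ = (−11 + √(11² + 4·12·15)) / (2·12) = (−11 + √841) / 24 = (−11 + 29)/24 = 3/4.
ℓ''(θ) = −15/θ² − 12 < 0, confirming a maximum.

θ̂_MAP = 0.750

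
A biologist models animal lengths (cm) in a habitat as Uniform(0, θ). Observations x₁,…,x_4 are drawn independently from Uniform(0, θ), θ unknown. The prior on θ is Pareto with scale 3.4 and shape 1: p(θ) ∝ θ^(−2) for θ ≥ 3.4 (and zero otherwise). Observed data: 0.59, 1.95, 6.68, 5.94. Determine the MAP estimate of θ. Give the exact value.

θ̂_MAP = 6.68

The Uniform(0, θ) likelihood is θ^(−n) for θ ≥ max(xᵢ), zero otherwise. Here max(xᵢ) = 6.68.
Posterior ∝ θ^(−2) · θ^(−4) = θ^(−6) on θ ≥ max(3.4, 6.68) = 6.68.
This density is strictly decreasing in θ, so the posterior mode lies at the lower boundary of the support.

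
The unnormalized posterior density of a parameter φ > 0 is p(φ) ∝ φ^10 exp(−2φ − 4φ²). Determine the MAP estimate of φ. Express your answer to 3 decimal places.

φ̂_MAP = 1.000

ℓ'(φ) = 10/φ − 2 − 8φ. Setting this to zero and multiplying by φ: 8φ² + 2φ − 10 = 0.
φ = (−2 + √(2² + 4·8·10)) / (2·8) = (−2 + √324) / 16 = (−2 + 18)/16 = 1.
ℓ''(φ) = −10/φ² − 8 < 0, confirming a maximum.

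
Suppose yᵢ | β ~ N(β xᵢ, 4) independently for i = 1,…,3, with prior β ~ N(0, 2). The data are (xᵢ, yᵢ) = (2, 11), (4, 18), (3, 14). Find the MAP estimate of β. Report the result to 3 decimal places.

log p(β | y) = −Σ(yᵢ − βxᵢ)²/(2·4) − β²/(2·2) + const.
Setting the derivative to zero: Σxᵢ(yᵢ − βxᵢ)/4 − β/2 = 0, so β = Σxᵢyᵢ / (Σxᵢ² + σ²/τ²).
Σxᵢyᵢ = 2·11 + 4·18 + 3·14 = 136; Σxᵢ² = 29; σ²/τ² = 2.
β̂_MAP = 136 / (29 + 2) = 136/31 ≈ 4.387.

β̂_MAP = 4.387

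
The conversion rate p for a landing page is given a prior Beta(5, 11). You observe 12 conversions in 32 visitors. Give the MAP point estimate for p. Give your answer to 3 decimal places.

Prior: Beta(5, 11).
Data: 12 successes in 32 trials. The binomial likelihood contributes p^12(1−p)^20, so the posterior is Beta(5+12, 11+20) = Beta(17, 31).
For Beta(a, b) with a, b > 1 the mode is (a−1)/(a+b−2) = 16/46 ≈ 0.348.

p̂_MAP = 0.348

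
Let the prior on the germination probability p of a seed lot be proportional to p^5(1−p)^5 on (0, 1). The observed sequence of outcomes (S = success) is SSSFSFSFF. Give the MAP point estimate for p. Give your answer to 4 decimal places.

p̂_MAP = 0.5263

The prior density ∝ p^5(1−p)^5 is the kernel of Beta(6, 6).
Data: 5 successes in 9 trials (from the sequence). The binomial likelihood contributes p^5(1−p)^4, so the posterior is Beta(6+5, 6+4) = Beta(11, 10).
For Beta(a, b) with a, b > 1 the mode is (a−1)/(a+b−2) = 10/19 ≈ 0.5263.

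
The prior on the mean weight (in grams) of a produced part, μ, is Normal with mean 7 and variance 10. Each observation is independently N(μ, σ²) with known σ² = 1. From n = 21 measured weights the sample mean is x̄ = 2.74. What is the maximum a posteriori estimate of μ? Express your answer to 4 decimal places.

n = 21, x̄ = 2.74.
For a Normal prior and Normal likelihood with known variance, the posterior is Normal; its mode equals its mean, the precision-weighted average.
Prior precision 1/σ₀² = 1/10 = 0.1; data precision n/σ² = 21/1 = 21.
μ̂ = (0.1·7 + 21·2.74) / (0.1 + 21) = 58.24/21.1 = 2912/1055 ≈ 2.7602.

μ̂_MAP = 2.7602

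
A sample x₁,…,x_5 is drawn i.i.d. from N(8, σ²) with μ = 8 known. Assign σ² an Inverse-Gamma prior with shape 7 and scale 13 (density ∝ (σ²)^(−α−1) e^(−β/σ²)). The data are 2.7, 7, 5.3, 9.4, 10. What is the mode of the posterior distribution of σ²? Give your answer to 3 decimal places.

σ̂²_MAP = 3.254

Sum of squared deviations about the known mean: SS = (2.7−8)² + (7−8)² + (5.3−8)² + (9.4−8)² + (10−8)² = 42.34.
The Normal likelihood contributes (σ²)^(−n/2) exp(−SS/(2σ²)), so the posterior is Inverse-Gamma(α + n/2, β + SS/2) = Inverse-Gamma(9.5, 34.17).
The mode of Inverse-Gamma(a, b) is b/(a+1) = 34.17/10.5 ≈ 3.254.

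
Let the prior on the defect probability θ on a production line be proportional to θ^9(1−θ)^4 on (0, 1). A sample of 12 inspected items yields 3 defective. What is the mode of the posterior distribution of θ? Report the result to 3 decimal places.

The prior density ∝ θ^9(1−θ)^4 is the kernel of Beta(10, 5).
Data: 3 successes in 12 trials. The binomial likelihood contributes θ^3(1−θ)^9, so the posterior is Beta(10+3, 5+9) = Beta(13, 14).
For Beta(a, b) with a, b > 1 the mode is (a−1)/(a+b−2) = 12/25 ≈ 0.480.

θ̂_MAP = 0.480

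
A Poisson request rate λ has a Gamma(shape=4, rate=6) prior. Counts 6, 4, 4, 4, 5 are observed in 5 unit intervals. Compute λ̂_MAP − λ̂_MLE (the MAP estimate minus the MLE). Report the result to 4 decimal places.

MAP − MLE = -2.2364

Σxᵢ = 23. Posterior is Gamma(27, 11); MAP = (27−1)/11 = 26/11 ≈ 2.36364.
MLE = x̄ = 23/5 ≈ 4.60000.
Difference = 26/11 − 23/5 = -123/55 ≈ -2.2364.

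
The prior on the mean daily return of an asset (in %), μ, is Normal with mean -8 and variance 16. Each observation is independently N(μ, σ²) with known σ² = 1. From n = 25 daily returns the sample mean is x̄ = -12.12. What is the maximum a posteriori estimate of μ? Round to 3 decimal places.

μ̂_MAP = -12.110

n = 25, x̄ = -12.12.
For a Normal prior and Normal likelihood with known variance, the posterior is Normal; its mode equals its mean, the precision-weighted average.
Prior precision 1/σ₀² = 1/16 = 0.0625; data precision n/σ² = 25/1 = 25.
μ̂ = (0.0625·(-8) + 25·(-12.12)) / (0.0625 + 25) = (-303.5)/25.0625 = -4856/401 ≈ -12.110.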